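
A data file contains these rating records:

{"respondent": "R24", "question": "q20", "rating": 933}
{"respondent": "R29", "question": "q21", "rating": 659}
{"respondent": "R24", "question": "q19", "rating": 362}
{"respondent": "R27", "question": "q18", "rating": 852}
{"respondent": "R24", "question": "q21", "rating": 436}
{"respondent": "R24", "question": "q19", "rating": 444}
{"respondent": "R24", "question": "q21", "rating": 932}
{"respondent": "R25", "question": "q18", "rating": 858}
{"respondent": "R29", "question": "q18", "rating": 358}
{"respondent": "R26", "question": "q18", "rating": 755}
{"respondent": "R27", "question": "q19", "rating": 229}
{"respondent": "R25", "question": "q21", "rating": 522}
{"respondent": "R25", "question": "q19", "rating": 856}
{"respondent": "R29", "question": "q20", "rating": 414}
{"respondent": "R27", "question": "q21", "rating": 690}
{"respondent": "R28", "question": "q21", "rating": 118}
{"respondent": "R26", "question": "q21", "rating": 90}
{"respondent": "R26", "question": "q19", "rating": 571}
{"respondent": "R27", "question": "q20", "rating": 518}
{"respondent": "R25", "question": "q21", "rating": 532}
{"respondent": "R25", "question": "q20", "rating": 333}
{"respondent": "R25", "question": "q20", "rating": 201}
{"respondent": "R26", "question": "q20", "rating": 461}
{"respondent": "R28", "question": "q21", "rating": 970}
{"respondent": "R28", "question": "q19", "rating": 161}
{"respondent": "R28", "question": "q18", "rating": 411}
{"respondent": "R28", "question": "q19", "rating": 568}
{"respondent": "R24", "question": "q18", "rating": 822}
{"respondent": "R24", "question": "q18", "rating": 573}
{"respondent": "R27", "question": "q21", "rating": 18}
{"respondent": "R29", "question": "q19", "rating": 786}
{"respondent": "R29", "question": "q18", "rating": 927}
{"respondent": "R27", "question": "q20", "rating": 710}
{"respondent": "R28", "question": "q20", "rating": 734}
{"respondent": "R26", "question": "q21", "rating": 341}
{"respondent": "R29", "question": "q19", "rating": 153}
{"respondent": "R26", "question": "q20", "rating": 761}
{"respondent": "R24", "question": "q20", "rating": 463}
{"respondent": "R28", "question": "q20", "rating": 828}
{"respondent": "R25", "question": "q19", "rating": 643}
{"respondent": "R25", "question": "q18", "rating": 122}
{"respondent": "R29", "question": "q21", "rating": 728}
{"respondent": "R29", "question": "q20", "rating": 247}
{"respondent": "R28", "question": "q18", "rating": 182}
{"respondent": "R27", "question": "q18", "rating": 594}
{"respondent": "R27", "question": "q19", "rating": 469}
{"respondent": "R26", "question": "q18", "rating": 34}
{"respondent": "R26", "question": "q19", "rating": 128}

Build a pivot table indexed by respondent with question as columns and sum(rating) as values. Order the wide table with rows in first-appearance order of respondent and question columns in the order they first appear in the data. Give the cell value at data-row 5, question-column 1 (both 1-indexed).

1222

With rows in first-appearance order of respondent, row 5 is respondent=R26. question columns in first-appearance order: q20, q21, q19, q18; column 1 is q20.
Long rows with respondent=R26, question=q20: 461 + 761 = 1222.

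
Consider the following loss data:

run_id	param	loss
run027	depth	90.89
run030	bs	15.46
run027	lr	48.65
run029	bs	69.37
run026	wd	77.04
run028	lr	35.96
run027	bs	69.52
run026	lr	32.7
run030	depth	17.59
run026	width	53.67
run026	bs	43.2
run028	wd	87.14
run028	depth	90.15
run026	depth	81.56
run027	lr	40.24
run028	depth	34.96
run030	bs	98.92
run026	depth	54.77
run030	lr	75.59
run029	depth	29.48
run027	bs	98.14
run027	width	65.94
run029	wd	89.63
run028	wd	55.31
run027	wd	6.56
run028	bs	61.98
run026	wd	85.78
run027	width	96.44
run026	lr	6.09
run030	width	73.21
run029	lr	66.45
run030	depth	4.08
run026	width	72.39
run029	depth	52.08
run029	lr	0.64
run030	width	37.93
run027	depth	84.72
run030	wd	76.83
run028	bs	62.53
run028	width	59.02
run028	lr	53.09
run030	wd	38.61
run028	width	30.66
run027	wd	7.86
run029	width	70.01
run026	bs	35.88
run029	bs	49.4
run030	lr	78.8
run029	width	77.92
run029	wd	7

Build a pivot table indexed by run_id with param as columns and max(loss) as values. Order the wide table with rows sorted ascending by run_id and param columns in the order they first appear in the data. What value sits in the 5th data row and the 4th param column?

76.83

With rows sorted ascending by run_id, row 5 is run_id=run030. param columns in first-appearance order: depth, bs, lr, wd, width; column 4 is wd.
Long rows with run_id=run030, param=wd: max(76.83, 38.61) = 76.83.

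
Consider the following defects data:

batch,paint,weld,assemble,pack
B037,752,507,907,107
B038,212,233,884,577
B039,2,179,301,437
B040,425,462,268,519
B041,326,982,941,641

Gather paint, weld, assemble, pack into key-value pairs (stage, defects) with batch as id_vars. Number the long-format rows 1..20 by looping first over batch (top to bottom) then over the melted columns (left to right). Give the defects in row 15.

20 rows total (5 × 4). Row 15: index ⌊(15-1)/4⌋ = 3 into batch → B040; (15-1) mod 4 = 2 into the melted columns → assemble.
So row 15 is (B040, assemble, 268); defects = 268.

268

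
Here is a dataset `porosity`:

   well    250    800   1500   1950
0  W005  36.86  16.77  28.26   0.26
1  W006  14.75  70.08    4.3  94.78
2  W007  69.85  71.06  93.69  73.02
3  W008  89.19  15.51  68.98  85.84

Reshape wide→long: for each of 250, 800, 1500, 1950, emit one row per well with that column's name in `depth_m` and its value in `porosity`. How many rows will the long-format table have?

4 well values × 4 melted columns = 16 rows.

16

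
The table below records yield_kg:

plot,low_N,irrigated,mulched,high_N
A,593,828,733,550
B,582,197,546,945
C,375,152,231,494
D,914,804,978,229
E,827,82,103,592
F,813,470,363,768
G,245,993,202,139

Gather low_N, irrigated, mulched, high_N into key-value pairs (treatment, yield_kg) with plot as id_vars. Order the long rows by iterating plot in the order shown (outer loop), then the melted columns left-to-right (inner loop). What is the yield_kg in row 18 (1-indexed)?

82

28 rows total (7 × 4). Row 18: index ⌊(18-1)/4⌋ = 4 into plot → E; (18-1) mod 4 = 1 into the melted columns → irrigated.
So row 18 is (E, irrigated, 82); yield_kg = 82.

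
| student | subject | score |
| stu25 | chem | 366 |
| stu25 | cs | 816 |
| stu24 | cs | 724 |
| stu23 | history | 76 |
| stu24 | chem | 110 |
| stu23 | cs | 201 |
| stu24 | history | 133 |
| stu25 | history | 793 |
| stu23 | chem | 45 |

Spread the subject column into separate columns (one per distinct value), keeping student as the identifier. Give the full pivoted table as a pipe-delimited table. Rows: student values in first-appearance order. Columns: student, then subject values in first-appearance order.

Columns: student plus the 3 distinct subject values (chem, cs, history).
For example, row stu25 column chem takes score=366 from the long row (stu25, chem).

| student | chem | cs | history |
| stu25 | 366 | 816 | 793 |
| stu24 | 110 | 724 | 133 |
| stu23 | 45 | 201 | 76 |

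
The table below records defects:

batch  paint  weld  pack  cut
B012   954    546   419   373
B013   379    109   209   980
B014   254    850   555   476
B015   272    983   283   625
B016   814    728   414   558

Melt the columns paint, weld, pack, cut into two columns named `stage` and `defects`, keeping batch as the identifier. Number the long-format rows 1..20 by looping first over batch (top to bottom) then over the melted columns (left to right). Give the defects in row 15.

20 rows total (5 × 4). Row 15: index ⌊(15-1)/4⌋ = 3 into batch → B015; (15-1) mod 4 = 2 into the melted columns → pack.
So row 15 is (B015, pack, 283); defects = 283.

283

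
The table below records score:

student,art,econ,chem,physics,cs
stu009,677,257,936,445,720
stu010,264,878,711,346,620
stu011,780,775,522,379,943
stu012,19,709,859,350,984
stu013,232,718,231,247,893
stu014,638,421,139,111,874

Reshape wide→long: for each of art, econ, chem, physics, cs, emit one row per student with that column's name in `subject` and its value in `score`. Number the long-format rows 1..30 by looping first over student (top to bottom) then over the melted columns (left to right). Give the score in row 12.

775

30 rows total (6 × 5). Row 12: index ⌊(12-1)/5⌋ = 2 into student → stu011; (12-1) mod 5 = 1 into the melted columns → econ.
So row 12 is (stu011, econ, 775); score = 775.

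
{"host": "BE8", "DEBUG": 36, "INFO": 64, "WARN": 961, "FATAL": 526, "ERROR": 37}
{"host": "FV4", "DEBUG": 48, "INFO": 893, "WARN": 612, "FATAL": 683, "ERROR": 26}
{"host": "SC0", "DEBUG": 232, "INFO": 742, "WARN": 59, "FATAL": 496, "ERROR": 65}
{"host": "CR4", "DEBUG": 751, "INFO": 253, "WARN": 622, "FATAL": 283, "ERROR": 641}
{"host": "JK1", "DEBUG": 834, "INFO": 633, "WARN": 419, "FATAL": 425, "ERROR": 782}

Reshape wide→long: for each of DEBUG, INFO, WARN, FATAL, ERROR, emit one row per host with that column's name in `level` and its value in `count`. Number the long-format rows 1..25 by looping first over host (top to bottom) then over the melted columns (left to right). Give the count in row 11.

232

25 rows total (5 × 5). Row 11: index ⌊(11-1)/5⌋ = 2 into host → SC0; (11-1) mod 5 = 0 into the melted columns → DEBUG.
So row 11 is (SC0, DEBUG, 232); count = 232.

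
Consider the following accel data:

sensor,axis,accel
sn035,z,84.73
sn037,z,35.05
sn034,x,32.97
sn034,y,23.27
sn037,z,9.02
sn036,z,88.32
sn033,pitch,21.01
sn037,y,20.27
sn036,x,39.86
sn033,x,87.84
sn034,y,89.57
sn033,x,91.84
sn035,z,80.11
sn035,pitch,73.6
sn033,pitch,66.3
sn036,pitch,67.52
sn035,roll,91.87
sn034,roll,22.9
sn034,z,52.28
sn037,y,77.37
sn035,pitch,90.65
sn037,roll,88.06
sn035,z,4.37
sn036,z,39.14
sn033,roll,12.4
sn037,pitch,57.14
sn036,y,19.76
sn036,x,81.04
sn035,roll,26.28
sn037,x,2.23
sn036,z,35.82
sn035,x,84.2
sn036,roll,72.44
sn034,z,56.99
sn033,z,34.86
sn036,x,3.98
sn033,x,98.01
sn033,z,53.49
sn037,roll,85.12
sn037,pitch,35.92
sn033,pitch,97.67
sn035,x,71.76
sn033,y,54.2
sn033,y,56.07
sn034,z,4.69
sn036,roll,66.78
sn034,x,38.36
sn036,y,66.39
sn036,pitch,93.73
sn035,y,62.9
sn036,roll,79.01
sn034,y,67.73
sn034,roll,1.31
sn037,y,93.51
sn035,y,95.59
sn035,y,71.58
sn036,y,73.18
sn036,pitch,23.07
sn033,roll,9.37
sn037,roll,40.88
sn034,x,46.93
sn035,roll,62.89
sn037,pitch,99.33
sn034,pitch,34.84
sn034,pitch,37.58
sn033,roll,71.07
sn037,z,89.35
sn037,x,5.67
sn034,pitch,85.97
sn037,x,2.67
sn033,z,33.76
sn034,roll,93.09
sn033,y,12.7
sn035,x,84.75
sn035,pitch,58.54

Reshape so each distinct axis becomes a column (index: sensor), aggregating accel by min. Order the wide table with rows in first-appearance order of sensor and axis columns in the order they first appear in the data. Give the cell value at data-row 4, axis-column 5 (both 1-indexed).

With rows in first-appearance order of sensor, row 4 is sensor=sn036. axis columns in first-appearance order: z, x, y, pitch, roll; column 5 is roll.
Long rows with sensor=sn036, axis=roll: min(72.44, 66.78, 79.01) = 66.78.

66.78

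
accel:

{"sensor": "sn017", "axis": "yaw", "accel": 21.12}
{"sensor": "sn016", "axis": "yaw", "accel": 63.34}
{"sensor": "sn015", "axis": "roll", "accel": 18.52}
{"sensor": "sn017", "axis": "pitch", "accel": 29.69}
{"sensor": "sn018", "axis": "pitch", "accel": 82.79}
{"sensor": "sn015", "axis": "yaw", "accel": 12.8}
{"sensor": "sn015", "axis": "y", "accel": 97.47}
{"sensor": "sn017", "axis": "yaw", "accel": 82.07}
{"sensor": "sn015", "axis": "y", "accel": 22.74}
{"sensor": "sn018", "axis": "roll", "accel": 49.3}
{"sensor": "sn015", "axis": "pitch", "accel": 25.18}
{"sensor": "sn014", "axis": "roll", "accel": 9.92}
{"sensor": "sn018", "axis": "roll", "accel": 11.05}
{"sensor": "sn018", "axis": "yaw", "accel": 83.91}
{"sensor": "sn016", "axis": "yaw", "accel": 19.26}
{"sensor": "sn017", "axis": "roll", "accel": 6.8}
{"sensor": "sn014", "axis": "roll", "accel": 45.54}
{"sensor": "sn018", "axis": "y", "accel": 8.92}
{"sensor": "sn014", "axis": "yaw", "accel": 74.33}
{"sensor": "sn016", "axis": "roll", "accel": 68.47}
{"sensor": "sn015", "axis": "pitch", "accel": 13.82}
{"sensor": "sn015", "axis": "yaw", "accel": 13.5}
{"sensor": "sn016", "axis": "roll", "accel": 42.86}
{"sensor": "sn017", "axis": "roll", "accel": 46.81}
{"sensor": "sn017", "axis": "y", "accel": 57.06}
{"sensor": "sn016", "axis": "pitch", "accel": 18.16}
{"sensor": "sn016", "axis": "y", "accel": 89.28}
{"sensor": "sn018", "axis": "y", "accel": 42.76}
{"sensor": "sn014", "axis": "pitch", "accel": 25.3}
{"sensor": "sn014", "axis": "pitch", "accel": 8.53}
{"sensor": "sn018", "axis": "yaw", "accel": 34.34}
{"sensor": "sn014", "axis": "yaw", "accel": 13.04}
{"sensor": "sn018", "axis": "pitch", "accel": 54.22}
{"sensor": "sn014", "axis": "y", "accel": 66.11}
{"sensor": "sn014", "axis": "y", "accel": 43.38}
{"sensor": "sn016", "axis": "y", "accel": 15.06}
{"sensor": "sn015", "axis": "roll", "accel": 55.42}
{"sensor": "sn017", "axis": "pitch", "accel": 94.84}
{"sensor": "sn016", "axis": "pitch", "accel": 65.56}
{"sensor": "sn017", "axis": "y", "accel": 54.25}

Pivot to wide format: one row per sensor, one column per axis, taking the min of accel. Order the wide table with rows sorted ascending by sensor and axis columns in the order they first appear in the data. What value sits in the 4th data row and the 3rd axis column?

29.69

With rows sorted ascending by sensor, row 4 is sensor=sn017. axis columns in first-appearance order: yaw, roll, pitch, y; column 3 is pitch.
Long rows with sensor=sn017, axis=pitch: min(29.69, 94.84) = 29.69.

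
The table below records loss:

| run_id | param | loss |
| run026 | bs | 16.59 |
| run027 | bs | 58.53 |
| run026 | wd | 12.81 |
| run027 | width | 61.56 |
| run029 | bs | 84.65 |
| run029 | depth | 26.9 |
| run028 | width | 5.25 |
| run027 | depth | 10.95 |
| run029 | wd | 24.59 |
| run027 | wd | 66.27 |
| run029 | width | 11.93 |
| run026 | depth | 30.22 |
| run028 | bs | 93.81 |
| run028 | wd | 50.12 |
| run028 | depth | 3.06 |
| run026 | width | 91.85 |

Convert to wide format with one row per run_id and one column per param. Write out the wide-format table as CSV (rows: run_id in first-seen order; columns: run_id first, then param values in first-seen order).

Columns: run_id plus the 4 distinct param values (bs, wd, width, depth).
For example, row run026 column bs takes loss=16.59 from the long row (run026, bs).

run_id,bs,wd,width,depth
run026,16.59,12.81,91.85,30.22
run027,58.53,66.27,61.56,10.95
run029,84.65,24.59,11.93,26.9
run028,93.81,50.12,5.25,3.06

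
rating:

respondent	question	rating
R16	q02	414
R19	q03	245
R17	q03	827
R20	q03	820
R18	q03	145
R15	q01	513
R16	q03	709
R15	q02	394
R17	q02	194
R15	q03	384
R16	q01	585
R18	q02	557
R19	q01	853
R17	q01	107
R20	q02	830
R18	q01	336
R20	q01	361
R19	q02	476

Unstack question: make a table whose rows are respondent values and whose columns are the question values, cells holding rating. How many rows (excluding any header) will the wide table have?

6 distinct respondent values → 6 rows.

6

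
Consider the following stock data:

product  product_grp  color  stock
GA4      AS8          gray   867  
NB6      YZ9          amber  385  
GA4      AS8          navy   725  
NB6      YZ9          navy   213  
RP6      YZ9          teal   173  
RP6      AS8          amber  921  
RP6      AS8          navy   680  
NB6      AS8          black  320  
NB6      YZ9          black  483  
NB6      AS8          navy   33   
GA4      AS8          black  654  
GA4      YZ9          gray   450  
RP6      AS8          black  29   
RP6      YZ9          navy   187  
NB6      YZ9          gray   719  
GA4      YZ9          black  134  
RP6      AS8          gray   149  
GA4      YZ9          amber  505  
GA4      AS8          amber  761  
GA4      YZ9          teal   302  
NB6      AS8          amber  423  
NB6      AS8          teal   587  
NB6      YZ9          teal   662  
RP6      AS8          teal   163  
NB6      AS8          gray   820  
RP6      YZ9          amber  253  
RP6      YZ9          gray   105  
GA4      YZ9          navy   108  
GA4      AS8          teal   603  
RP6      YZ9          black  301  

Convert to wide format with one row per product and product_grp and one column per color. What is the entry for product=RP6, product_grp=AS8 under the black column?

29

Wide layout: rows indexed by product and product_grp, columns are the 5 distinct color values (gray, amber, navy, teal, black).
Cell (product=RP6, product_grp=AS8, color=black) draws from the long row where product=RP6, product_grp=AS8 and color=black, which has stock=29.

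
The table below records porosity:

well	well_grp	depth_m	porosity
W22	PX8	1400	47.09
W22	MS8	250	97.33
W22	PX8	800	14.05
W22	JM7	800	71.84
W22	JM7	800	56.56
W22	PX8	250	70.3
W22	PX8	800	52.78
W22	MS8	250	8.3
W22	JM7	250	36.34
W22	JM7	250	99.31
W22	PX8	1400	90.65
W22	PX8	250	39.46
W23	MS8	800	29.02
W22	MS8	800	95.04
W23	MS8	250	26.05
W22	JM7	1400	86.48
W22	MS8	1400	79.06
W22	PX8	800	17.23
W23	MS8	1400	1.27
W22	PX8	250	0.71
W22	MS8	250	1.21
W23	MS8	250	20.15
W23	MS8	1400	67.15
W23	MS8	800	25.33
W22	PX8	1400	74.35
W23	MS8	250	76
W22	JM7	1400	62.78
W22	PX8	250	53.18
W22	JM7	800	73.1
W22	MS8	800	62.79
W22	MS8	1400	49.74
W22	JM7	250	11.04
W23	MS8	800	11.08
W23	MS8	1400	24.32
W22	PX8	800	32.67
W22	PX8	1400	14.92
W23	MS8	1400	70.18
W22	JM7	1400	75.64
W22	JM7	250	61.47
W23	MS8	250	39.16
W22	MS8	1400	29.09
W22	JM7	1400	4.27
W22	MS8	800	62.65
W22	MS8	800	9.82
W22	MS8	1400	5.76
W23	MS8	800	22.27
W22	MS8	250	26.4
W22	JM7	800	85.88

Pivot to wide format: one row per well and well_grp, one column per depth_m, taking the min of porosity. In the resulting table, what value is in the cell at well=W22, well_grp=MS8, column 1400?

Rows with well=W22, well_grp=MS8 and depth_m=1400: porosity values are 79.06, 49.74, 29.09, 5.76.
min(79.06, 49.74, 29.09, 5.76) = 5.76.

5.76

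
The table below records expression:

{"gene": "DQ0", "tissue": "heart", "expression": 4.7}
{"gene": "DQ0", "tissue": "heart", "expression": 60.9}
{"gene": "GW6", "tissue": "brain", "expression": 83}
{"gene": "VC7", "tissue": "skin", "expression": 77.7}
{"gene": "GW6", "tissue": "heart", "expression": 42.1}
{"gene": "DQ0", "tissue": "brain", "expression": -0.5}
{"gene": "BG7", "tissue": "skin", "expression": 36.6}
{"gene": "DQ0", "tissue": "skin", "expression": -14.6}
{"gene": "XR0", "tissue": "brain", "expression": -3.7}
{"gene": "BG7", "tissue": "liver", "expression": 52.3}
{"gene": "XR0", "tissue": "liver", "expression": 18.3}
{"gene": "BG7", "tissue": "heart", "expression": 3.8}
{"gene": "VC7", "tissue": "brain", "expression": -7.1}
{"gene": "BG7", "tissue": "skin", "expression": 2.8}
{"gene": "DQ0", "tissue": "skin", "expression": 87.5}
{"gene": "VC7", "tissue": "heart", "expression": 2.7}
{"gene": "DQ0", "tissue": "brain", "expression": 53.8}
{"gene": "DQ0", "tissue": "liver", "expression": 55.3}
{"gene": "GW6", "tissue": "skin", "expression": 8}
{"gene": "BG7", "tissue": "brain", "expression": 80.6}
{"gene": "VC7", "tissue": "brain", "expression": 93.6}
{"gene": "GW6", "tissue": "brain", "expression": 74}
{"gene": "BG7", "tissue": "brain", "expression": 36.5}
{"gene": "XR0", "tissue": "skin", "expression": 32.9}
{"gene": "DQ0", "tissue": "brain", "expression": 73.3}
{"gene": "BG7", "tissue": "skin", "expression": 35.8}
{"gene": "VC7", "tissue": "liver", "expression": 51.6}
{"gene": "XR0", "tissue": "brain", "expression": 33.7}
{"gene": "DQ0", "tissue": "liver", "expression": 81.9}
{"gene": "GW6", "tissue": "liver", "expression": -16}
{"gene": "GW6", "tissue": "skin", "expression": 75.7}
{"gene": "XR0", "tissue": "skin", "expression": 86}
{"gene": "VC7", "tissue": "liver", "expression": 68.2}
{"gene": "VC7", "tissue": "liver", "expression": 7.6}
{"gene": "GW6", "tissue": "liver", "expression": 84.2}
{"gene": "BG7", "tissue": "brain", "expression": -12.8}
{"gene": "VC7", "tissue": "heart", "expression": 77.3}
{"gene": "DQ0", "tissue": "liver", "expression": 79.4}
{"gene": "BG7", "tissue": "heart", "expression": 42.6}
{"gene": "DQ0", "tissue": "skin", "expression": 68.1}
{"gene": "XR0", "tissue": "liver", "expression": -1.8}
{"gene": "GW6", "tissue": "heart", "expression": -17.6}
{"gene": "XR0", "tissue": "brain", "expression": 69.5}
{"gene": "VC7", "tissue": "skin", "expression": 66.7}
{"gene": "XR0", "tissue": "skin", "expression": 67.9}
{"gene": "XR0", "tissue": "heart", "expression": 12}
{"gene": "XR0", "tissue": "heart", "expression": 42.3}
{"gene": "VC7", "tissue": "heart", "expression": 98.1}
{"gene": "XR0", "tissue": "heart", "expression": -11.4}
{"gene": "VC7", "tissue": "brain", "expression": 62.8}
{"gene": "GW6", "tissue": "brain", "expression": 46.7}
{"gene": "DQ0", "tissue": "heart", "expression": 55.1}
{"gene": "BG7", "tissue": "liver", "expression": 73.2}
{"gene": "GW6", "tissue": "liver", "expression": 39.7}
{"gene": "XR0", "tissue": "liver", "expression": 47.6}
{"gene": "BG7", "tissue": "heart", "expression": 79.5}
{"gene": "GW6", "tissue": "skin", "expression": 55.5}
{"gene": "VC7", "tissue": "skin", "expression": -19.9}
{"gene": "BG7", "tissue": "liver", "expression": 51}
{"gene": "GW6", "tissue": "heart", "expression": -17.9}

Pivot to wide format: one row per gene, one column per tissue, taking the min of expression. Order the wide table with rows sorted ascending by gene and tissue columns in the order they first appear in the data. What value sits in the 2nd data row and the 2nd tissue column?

With rows sorted ascending by gene, row 2 is gene=DQ0. tissue columns in first-appearance order: heart, brain, skin, liver; column 2 is brain.
Long rows with gene=DQ0, tissue=brain: min(-0.5, 53.8, 73.3) = -0.5.

-0.5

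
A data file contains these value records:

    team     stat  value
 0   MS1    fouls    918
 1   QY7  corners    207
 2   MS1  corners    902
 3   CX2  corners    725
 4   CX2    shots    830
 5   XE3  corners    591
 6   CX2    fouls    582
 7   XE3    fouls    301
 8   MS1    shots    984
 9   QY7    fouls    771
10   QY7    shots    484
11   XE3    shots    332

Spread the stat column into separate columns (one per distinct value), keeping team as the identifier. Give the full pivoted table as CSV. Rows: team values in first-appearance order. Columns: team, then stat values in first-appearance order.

Columns: team plus the 3 distinct stat values (fouls, corners, shots).
For example, row MS1 column fouls takes value=918 from the long row (MS1, fouls).

team,fouls,corners,shots
MS1,918,902,984
QY7,771,207,484
CX2,582,725,830
XE3,301,591,332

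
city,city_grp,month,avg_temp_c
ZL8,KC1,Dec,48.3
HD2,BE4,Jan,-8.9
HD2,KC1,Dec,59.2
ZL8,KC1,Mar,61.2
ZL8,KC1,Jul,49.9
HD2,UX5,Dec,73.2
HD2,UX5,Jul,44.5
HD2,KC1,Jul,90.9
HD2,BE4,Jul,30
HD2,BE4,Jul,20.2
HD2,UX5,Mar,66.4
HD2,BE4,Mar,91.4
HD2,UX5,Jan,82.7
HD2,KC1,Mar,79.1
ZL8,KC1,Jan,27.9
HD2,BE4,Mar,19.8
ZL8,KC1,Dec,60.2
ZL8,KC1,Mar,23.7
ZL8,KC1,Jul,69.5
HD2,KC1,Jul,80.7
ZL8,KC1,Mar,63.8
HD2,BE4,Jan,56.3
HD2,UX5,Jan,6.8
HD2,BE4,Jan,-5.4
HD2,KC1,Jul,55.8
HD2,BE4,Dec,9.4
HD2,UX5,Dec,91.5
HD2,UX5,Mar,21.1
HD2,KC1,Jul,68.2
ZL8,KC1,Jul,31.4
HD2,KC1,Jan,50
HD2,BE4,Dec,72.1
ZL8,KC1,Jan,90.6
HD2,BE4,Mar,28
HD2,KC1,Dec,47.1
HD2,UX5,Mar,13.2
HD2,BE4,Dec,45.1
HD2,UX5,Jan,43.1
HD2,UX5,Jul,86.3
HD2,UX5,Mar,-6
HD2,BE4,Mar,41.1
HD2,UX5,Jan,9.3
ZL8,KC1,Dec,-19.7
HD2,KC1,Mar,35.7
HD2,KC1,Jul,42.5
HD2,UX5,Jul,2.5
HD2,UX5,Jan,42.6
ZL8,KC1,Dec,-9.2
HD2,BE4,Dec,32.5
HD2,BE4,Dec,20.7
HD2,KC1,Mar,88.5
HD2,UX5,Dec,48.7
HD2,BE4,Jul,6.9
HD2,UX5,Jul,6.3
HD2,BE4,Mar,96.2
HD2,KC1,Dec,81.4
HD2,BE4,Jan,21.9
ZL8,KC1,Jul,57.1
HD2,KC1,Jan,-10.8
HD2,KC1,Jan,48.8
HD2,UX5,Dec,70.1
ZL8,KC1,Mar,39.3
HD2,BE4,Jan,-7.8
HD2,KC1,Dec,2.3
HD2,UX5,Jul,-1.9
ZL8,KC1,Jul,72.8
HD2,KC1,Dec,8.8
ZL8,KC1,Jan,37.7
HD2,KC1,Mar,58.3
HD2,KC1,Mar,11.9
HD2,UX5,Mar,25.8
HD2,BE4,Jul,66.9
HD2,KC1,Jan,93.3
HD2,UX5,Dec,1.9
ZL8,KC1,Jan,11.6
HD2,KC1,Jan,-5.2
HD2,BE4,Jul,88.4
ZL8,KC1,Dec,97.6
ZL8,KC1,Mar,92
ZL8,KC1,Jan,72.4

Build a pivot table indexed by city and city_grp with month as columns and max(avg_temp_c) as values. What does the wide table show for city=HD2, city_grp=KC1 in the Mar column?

88.5

Rows with city=HD2, city_grp=KC1 and month=Mar: avg_temp_c values are 79.1, 35.7, 88.5, 58.3, 11.9.
max(79.1, 35.7, 88.5, 58.3, 11.9) = 88.5.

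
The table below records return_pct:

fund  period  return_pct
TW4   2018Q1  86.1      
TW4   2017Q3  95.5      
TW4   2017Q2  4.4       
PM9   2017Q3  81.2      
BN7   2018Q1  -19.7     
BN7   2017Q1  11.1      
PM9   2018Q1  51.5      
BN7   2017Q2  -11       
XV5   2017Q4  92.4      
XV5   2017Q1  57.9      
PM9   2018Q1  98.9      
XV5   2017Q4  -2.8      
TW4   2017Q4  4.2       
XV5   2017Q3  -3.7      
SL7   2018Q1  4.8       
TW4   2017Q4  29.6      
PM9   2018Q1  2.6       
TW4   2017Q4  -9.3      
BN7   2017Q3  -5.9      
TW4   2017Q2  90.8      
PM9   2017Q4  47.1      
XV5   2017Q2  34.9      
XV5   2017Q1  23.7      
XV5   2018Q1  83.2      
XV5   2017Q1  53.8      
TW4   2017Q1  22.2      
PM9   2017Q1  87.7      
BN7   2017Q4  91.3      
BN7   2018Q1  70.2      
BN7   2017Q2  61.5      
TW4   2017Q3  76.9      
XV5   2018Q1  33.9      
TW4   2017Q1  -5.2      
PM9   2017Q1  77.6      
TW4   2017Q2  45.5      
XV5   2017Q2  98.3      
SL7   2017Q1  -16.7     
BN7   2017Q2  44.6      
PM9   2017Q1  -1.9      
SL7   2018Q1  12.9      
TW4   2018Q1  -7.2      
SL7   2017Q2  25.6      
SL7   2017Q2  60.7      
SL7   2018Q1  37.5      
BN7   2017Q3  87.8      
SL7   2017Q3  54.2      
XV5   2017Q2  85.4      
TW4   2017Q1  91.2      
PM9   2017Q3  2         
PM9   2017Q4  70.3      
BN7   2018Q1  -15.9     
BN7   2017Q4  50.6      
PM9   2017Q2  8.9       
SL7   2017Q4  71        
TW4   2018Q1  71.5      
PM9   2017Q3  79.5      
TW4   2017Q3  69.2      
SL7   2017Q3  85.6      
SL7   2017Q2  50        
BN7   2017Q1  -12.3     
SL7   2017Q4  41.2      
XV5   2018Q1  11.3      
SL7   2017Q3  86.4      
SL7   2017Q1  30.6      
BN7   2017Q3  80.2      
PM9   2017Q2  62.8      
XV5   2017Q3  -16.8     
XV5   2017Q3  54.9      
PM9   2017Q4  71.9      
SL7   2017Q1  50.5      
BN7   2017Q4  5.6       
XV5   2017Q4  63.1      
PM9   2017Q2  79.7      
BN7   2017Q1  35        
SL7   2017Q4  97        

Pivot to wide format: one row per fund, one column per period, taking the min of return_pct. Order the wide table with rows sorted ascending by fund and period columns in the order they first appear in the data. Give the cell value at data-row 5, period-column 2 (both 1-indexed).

-16.8

With rows sorted ascending by fund, row 5 is fund=XV5. period columns in first-appearance order: 2018Q1, 2017Q3, 2017Q2, 2017Q1, 2017Q4; column 2 is 2017Q3.
Long rows with fund=XV5, period=2017Q3: min(-3.7, -16.8, 54.9) = -16.8.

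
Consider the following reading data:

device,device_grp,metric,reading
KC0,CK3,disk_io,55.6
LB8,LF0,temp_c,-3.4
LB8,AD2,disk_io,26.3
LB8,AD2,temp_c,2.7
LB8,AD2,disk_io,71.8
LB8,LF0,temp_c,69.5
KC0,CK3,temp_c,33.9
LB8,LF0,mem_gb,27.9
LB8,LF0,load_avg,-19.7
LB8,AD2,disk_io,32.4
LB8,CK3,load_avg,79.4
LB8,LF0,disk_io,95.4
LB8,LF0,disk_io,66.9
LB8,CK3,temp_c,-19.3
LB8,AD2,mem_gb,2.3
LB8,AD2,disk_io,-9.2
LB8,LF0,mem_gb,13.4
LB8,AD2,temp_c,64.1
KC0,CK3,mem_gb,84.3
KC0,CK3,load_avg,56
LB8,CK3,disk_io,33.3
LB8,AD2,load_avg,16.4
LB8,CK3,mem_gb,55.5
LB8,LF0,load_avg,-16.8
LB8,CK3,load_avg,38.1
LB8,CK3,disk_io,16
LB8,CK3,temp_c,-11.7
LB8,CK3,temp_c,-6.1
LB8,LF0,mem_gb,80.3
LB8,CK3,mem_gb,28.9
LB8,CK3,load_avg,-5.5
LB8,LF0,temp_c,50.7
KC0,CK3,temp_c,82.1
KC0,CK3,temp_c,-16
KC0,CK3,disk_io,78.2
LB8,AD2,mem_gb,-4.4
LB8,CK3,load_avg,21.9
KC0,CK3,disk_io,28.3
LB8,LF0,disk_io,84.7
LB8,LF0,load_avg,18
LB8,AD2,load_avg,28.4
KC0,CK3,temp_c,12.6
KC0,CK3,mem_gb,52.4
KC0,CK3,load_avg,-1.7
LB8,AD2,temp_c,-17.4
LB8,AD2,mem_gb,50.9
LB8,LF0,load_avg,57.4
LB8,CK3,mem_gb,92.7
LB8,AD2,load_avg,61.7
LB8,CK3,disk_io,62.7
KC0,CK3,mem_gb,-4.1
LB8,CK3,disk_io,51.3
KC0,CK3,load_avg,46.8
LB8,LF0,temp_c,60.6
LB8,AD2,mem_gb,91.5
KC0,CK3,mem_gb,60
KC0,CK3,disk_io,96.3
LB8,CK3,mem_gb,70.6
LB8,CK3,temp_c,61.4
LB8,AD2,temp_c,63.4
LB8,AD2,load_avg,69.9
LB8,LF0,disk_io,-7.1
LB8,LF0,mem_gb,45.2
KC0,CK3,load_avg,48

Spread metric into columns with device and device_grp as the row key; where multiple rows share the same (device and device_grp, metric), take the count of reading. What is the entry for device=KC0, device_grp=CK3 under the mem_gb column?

4

Rows with device=KC0, device_grp=CK3 and metric=mem_gb: reading values are 84.3, 52.4, -4.1, 60.
4 rows match — count = 4.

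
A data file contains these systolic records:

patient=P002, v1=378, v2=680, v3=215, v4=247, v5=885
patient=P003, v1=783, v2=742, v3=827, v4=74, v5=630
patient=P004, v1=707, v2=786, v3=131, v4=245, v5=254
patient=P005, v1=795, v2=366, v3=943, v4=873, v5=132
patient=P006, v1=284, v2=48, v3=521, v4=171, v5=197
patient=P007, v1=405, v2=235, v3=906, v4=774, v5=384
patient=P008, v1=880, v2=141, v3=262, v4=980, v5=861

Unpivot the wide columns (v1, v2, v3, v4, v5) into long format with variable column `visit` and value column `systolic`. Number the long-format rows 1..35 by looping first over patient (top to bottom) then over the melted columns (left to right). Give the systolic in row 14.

245

35 rows total (7 × 5). Row 14: index ⌊(14-1)/5⌋ = 2 into patient → P004; (14-1) mod 5 = 3 into the melted columns → v4.
So row 14 is (P004, v4, 245); systolic = 245.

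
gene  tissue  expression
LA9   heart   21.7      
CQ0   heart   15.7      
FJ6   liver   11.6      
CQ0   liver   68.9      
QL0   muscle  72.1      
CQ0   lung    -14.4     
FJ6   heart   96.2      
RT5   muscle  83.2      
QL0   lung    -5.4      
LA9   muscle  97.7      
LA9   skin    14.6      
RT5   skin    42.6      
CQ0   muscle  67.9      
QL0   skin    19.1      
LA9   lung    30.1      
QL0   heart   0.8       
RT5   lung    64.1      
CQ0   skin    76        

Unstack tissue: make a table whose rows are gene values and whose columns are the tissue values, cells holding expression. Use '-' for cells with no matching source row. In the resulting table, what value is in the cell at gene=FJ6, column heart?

96.2

The long row with gene=FJ6, tissue=heart has expression=96.2.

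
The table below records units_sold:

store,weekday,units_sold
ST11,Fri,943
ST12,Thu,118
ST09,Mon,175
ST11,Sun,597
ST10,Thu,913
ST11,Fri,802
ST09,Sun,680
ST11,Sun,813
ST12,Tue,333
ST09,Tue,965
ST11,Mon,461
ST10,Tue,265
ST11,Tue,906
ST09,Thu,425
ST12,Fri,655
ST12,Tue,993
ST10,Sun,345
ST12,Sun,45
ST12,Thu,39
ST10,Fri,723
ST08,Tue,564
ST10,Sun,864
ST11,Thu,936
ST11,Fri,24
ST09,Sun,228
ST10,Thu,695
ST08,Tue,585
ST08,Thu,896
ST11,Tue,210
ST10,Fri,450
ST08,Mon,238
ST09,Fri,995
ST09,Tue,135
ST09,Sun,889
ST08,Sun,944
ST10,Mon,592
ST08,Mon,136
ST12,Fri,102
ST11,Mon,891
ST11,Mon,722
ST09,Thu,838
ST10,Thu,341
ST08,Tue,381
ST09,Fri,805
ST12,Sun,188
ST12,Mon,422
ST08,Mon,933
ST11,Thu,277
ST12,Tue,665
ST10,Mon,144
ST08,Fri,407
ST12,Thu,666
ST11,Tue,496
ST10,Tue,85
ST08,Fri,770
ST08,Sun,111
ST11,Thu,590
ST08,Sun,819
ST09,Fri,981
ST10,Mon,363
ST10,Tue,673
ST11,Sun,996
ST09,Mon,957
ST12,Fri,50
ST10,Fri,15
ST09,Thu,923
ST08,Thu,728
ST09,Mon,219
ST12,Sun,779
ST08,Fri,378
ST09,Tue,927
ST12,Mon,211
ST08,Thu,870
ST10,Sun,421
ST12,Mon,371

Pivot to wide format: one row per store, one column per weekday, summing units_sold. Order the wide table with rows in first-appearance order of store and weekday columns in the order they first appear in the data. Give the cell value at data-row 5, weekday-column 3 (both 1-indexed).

1307

With rows in first-appearance order of store, row 5 is store=ST08. weekday columns in first-appearance order: Fri, Thu, Mon, Sun, Tue; column 3 is Mon.
Long rows with store=ST08, weekday=Mon: 238 + 136 + 933 = 1307.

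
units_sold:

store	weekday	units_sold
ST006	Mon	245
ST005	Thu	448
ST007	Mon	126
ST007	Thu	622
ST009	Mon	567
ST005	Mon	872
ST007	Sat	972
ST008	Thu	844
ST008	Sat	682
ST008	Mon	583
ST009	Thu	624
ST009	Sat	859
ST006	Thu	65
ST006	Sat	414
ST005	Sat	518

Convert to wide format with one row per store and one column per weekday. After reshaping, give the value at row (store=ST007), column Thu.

Wide layout: rows indexed by store, columns are the 3 distinct weekday values (Mon, Thu, Sat).
Cell (store=ST007, weekday=Thu) draws from the long row where store=ST007 and weekday=Thu, which has units_sold=622.

622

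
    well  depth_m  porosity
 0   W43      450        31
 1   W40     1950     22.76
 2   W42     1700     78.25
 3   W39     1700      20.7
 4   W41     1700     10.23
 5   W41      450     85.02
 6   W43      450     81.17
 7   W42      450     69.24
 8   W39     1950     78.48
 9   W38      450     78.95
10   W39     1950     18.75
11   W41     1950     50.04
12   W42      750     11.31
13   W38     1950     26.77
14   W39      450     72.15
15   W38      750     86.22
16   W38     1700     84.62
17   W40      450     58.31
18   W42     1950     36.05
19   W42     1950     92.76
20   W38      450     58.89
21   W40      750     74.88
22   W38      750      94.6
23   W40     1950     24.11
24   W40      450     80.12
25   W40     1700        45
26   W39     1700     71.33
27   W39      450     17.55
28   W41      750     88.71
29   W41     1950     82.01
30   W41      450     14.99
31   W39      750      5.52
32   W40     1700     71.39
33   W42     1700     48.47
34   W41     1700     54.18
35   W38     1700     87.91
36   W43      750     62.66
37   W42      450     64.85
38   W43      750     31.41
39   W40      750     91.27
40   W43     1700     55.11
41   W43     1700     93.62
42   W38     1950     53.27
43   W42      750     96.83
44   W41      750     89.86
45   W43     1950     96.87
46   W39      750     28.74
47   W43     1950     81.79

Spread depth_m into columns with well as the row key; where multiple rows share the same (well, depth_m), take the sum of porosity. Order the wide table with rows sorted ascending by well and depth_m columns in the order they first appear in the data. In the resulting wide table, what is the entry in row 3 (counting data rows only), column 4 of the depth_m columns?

With rows sorted ascending by well, row 3 is well=W40. depth_m columns in first-appearance order: 450, 1950, 1700, 750; column 4 is 750.
Long rows with well=W40, depth_m=750: 74.88 + 91.27 = 166.15.

166.15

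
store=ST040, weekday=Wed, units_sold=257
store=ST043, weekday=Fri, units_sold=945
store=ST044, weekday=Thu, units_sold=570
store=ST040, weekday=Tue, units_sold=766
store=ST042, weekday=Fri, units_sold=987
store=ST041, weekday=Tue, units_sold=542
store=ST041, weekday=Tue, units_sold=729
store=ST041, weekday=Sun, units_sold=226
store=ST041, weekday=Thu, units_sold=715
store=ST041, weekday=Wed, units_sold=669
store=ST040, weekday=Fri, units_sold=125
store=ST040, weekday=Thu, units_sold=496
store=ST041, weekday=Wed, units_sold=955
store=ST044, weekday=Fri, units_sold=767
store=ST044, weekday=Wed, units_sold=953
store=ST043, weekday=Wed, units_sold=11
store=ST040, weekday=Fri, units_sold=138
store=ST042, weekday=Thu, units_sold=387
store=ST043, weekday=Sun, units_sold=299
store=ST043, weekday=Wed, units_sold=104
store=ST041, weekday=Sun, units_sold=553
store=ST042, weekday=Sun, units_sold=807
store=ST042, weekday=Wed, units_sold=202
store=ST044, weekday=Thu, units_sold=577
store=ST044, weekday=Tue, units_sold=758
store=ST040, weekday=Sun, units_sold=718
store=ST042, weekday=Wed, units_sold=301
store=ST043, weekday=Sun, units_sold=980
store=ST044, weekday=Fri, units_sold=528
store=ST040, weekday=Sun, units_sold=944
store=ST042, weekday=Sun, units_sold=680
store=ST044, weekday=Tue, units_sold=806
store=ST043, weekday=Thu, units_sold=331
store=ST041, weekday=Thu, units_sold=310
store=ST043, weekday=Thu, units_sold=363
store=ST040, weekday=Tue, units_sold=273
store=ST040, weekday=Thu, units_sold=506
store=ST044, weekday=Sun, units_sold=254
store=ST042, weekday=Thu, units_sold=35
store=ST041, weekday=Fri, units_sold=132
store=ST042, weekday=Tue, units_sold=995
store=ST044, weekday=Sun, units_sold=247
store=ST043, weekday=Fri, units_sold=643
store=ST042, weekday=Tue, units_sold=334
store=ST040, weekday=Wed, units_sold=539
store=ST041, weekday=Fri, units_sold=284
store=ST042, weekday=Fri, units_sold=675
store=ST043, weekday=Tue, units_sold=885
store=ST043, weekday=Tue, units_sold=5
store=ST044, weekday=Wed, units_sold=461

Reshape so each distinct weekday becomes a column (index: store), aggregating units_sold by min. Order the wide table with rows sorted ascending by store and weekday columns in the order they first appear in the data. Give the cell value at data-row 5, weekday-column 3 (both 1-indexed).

With rows sorted ascending by store, row 5 is store=ST044. weekday columns in first-appearance order: Wed, Fri, Thu, Tue, Sun; column 3 is Thu.
Long rows with store=ST044, weekday=Thu: min(570, 577) = 570.

570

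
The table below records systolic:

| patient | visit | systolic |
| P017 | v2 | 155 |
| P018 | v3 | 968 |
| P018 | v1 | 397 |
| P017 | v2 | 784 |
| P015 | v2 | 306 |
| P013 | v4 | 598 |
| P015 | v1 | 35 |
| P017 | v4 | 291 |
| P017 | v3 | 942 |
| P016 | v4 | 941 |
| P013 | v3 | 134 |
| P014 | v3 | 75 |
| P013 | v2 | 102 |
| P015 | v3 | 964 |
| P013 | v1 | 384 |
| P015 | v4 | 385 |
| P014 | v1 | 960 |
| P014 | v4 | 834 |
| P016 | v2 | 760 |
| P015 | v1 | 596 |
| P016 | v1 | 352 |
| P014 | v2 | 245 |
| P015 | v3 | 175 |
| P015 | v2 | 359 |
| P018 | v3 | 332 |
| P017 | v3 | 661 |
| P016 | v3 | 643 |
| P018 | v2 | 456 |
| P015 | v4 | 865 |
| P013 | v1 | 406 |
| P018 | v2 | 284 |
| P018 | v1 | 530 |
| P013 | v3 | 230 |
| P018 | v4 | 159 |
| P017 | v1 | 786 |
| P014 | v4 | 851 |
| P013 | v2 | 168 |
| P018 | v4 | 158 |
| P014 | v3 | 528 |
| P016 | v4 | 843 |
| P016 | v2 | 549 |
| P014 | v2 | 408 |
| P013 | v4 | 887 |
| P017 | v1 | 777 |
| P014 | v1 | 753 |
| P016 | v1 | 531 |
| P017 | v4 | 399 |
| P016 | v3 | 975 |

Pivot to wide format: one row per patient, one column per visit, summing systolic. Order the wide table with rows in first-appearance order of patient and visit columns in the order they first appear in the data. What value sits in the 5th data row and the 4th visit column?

1784

With rows in first-appearance order of patient, row 5 is patient=P016. visit columns in first-appearance order: v2, v3, v1, v4; column 4 is v4.
Long rows with patient=P016, visit=v4: 941 + 843 = 1784.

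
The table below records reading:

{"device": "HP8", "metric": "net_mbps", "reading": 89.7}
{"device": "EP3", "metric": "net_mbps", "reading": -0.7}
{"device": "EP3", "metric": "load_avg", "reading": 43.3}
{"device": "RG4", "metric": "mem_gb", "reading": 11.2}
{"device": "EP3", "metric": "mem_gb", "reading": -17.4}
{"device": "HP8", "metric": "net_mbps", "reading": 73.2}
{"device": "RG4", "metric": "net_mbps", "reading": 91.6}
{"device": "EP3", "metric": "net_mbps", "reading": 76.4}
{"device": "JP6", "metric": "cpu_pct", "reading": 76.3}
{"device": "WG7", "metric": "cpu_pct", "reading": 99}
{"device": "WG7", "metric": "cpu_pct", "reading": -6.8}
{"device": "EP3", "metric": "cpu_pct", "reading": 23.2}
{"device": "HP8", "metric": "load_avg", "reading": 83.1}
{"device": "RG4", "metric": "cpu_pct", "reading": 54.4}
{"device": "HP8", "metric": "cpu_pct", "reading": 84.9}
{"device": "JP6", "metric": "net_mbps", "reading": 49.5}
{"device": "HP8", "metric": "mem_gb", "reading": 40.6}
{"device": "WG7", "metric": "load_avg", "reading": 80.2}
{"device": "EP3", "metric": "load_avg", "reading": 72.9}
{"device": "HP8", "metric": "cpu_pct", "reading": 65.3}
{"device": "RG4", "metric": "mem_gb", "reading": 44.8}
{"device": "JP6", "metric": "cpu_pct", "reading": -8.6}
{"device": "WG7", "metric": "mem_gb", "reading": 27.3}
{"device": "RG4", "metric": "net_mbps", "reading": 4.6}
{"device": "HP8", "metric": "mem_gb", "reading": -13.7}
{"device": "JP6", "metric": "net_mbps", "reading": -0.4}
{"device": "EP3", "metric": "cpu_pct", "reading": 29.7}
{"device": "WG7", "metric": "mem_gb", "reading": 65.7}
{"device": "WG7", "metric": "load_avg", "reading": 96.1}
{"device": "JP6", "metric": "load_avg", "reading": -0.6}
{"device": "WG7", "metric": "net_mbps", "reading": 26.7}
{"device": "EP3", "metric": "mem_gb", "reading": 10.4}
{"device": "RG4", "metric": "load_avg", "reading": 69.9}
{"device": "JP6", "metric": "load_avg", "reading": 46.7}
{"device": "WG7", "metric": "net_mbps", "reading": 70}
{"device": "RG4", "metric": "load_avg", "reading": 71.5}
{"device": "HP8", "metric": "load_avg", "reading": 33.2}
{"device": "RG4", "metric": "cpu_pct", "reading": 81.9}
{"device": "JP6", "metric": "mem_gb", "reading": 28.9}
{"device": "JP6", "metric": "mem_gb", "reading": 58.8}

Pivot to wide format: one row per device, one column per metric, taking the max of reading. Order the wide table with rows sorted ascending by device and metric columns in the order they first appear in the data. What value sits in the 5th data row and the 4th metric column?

With rows sorted ascending by device, row 5 is device=WG7. metric columns in first-appearance order: net_mbps, load_avg, mem_gb, cpu_pct; column 4 is cpu_pct.
Long rows with device=WG7, metric=cpu_pct: max(99, -6.8) = 99.

99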